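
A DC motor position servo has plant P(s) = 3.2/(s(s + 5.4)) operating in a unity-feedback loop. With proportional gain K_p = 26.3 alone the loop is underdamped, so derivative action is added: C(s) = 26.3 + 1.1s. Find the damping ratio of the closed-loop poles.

ζ = 0.486

Forward path: (26.3 + 1.1s)·3.2/(s(s+5.4)). The closed-loop characteristic equation is s² + (5.4 + 3.2·1.1)s + 3.2·26.3 = 0.
That is s² + 8.92s + 84.16 = 0, so ω_n = 9.174 rad/s and ζ = 8.92/(2·9.174) = 0.4862.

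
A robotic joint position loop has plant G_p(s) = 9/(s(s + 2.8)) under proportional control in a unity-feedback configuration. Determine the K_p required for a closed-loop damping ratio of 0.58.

K_p = 0.647

Closed-loop characteristic equation: s² + 2.8s + K_p·9 = 0.
So ω_n = √(9K_p) and 2ζω_n = 2.8, giving ζ = 2.8/(2√(9K_p)).
Setting ζ = 0.58: √(9K_p) = 2.8/(2·0.58) = 2.414, so K_p = 5.826/9 = 0.647.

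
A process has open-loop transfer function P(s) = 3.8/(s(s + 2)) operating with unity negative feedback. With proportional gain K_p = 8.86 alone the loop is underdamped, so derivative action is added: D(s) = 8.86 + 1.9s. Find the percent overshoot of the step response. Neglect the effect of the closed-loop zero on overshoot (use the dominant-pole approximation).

1.64%

Forward path: (8.86 + 1.9s)·3.8/(s(s+2)). The closed-loop characteristic equation is s² + (2 + 3.8·1.9)s + 3.8·8.86 = 0.
That is s² + 9.22s + 33.67 = 0, so ω_n = 5.802 rad/s and ζ = 9.22/(2·5.802) = 0.7945.
%OS = 100·exp(−πζ/√(1−ζ²)) = 1.64%.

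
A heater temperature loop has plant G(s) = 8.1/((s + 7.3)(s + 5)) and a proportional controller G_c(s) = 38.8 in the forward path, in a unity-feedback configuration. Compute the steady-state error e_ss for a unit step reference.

0.104

The loop is type 0. Static position error constant K_pos = G_c(0)·G(0) = 38.8·0.2219 = 8.61.
Steady-state error to a unit step: e_ss = 1/(1+K_pos) = 1/9.61 = 0.104.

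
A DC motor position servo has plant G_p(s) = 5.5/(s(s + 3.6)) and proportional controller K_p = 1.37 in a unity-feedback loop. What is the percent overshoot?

6.53%

From 1 + K_pG_p(s) = 0: s² + 3.6s + 7.535 = 0 ⇒ ω_n = 2.745, ζ = 0.6557.
%OS = 100·exp(−πζ/√(1−ζ²)) = 100·exp(−π·0.6557/√0.57) = 6.53%.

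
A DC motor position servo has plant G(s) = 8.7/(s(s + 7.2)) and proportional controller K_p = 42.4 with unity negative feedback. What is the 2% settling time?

The closed-loop denominator s² + 7.2s + 368.9 gives ω_n = √368.9 = 19.21 and ζ = 7.2/(2ω_n) = 0.1874.
2% settling time T_s ≈ 4/(ζω_n) = 4/3.6 = 1.11 s.

T_s ≈ 1.11 s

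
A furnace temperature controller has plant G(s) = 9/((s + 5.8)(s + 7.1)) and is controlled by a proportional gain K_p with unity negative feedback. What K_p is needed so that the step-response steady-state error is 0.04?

For a type-0 loop with proportional control, e_ss = 1/(1 + K_p·G(0)).
G(0) = 0.2186. Require 1/(1 + K_p·0.2186) = 0.04, so 1 + 0.2186·K_p = 25.
K_p = (25 − 1)/0.2186 = 110.

K_p = 110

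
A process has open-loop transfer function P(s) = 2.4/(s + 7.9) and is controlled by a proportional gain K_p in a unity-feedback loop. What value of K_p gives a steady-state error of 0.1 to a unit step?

K_p = 29.6

The loop is type 0, so e_ss(step) = 1/(1 + K_pos) with K_pos = K_p·P(0).
P(0) = 0.3038. Require 1/(1 + K_p·0.3038) = 0.1, so 1 + 0.3038·K_p = 10.
K_p = (10 − 1)/0.3038 = 29.6.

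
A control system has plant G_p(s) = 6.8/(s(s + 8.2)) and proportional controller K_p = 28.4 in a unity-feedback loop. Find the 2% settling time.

T_s ≈ 0.976 s

Closed-loop characteristic equation: s² + 8.2s + 193.1 = 0, so ω_n = 13.9 rad/s and ζ = 8.2/(2·13.9) = 0.295.
2% settling time T_s ≈ 4/(ζω_n) = 4/4.1 = 0.976 s.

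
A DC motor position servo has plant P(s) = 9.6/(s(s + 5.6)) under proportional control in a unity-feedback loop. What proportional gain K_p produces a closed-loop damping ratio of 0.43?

K_p = 4.42

Closed-loop characteristic equation: s² + 5.6s + K_p·9.6 = 0.
So ω_n = √(9.6K_p) and 2ζω_n = 5.6, giving ζ = 5.6/(2√(9.6K_p)).
Setting ζ = 0.43: √(9.6K_p) = 5.6/(2·0.43) = 6.512, so K_p = 42.4/9.6 = 4.42.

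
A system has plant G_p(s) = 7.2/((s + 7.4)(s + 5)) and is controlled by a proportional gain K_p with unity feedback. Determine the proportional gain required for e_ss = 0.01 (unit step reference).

K_p = 509

For a type-0 loop with proportional control, e_ss = 1/(1 + K_p·G_p(0)).
G_p(0) = 0.1946. Require 1/(1 + K_p·0.1946) = 0.01, so 1 + 0.1946·K_p = 100.
K_p = (100 − 1)/0.1946 = 509.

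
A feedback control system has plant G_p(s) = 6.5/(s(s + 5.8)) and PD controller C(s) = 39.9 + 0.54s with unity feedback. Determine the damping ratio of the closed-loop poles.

ζ = 0.289

Forward path: (39.9 + 0.54s)·6.5/(s(s+5.8)). The closed-loop characteristic equation is s² + (5.8 + 6.5·0.54)s + 6.5·39.9 = 0.
That is s² + 9.31s + 259.3 = 0, so ω_n = 16.1 rad/s and ζ = 9.31/(2·16.1) = 0.2891.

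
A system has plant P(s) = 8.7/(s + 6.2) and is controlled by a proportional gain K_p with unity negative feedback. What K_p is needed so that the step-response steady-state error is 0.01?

K_p = 70.6

For a type-0 loop with proportional control, e_ss = 1/(1 + K_p·P(0)).
P(0) = 1.403. Require 1/(1 + K_p·1.403) = 0.01, so 1 + 1.403·K_p = 100.
K_p = (100 − 1)/1.403 = 70.6.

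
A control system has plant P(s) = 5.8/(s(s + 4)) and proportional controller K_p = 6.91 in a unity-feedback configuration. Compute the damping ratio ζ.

ζ = 0.316

1 + K_p·P(s) = 0 gives s² + 4s + 40.08 = 0.
Matching s² + 2ζω_n s + ω_n²: ω_n = √40.08 = 6.331 rad/s and 2ζω_n = 4, so ζ = 4/(2·6.331) = 0.316.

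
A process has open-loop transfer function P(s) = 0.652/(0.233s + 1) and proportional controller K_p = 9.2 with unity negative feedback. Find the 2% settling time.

Closed loop: T(s) = K_p·P/(1+K_p·P) = 5.998/(0.233s + 1 + 5.998), with pole at s = −(1 + 5.998)/0.233 = −30.04.
τ = 1/30.04 = 0.03329 s, so 2% settling time ≈ 4τ = 0.133 s.

T_s ≈ 0.133 s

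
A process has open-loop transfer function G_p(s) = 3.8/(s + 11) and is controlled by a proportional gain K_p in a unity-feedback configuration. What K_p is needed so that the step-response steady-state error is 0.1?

K_p = 26.1

For a type-0 loop with proportional control, e_ss = 1/(1 + K_p·G_p(0)).
G_p(0) = 0.3455. Require 1/(1 + K_p·0.3455) = 0.1, so 1 + 0.3455·K_p = 10.
K_p = (10 − 1)/0.3455 = 26.1.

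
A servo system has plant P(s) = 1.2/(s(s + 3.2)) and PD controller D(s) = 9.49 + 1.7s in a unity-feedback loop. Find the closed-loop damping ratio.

ζ = 0.776

Forward path: (9.49 + 1.7s)·1.2/(s(s+3.2)). The closed-loop characteristic equation is s² + (3.2 + 1.2·1.7)s + 1.2·9.49 = 0.
That is s² + 5.24s + 11.39 = 0, so ω_n = 3.375 rad/s and ζ = 5.24/(2·3.375) = 0.7764.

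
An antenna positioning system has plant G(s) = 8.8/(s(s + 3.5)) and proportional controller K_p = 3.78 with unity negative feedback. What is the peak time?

T_p = 0.572 s

Closed-loop characteristic equation: s² + 3.5s + 33.26 = 0, so ω_n = 5.767 rad/s and ζ = 3.5/(2·5.767) = 0.3034.
Damped frequency ω_d = ω_n√(1−ζ²) = 5.496 rad/s, so peak time T_p = π/ω_d = 0.572 s.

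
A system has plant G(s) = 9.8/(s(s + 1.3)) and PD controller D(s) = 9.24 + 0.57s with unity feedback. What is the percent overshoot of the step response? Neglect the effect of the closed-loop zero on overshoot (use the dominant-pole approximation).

29.5%

Forward path: (9.24 + 0.57s)·9.8/(s(s+1.3)). The closed-loop characteristic equation is s² + (1.3 + 9.8·0.57)s + 9.8·9.24 = 0.
That is s² + 6.886s + 90.55 = 0, so ω_n = 9.516 rad/s and ζ = 6.886/(2·9.516) = 0.3618.
%OS = 100·exp(−πζ/√(1−ζ²)) = 29.5%.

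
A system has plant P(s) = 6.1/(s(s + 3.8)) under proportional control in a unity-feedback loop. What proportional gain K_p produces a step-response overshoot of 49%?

From %OS = 100·exp(−πζ/√(1−ζ²)) = 49%, ζ = −ln(0.49)/√(π²+ln²(0.49)) = 0.2214.
Characteristic equation s² + 3.8s + 6.1K_p = 0 gives ζ = 3.8/(2√(6.1K_p)).
Setting ζ = 0.2214: √(6.1K_p) = 3.8/(2·0.2214) = 8.581, so K_p = 73.63/6.1 = 12.1.

K_p = 12.1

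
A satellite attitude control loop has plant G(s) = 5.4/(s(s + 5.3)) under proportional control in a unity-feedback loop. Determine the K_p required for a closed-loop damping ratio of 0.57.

Closed-loop characteristic equation: s² + 5.3s + K_p·5.4 = 0.
So ω_n = √(5.4K_p) and 2ζω_n = 5.3, giving ζ = 5.3/(2√(5.4K_p)).
Setting ζ = 0.57: √(5.4K_p) = 5.3/(2·0.57) = 4.649, so K_p = 21.61/5.4 = 4.

K_p = 4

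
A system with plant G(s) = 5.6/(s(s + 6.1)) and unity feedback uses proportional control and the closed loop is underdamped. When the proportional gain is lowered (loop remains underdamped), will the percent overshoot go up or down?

ζ = 6.1/(2√(5.6K_p)) rises as K_p falls; higher damping means less overshoot.

decrease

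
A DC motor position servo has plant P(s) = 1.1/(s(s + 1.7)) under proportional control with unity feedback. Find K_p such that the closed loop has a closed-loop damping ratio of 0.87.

K_p = 0.868

Closed-loop characteristic equation: s² + 1.7s + K_p·1.1 = 0.
So ω_n = √(1.1K_p) and 2ζω_n = 1.7, giving ζ = 1.7/(2√(1.1K_p)).
Setting ζ = 0.87: √(1.1K_p) = 1.7/(2·0.87) = 0.977, so K_p = 0.9546/1.1 = 0.868.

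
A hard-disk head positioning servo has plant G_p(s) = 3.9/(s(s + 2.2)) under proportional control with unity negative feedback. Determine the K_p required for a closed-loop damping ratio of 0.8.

K_p = 0.485

Closed-loop characteristic equation: s² + 2.2s + K_p·3.9 = 0.
So ω_n = √(3.9K_p) and 2ζω_n = 2.2, giving ζ = 2.2/(2√(3.9K_p)).
Setting ζ = 0.8: √(3.9K_p) = 2.2/(2·0.8) = 1.375, so K_p = 1.891/3.9 = 0.485.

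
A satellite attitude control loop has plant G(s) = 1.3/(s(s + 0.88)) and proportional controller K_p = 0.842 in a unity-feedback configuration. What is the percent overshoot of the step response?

The closed-loop denominator s² + 0.88s + 1.095 gives ω_n = √1.095 = 1.046 and ζ = 0.88/(2ω_n) = 0.4206.
%OS = 100·exp(−πζ/√(1−ζ²)) = 100·exp(−π·0.4206/√0.8231) = 23.3%.

23.3%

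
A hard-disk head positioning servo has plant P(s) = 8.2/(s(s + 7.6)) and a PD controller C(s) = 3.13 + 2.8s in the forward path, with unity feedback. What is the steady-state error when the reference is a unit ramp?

0.296

The loop has one pole at the origin (type 1). Velocity error constant K_v = lim_{s→0} s·C(s)P(s) = 3.13·8.2/7.6 = 3.377.
Steady-state error to a unit ramp: e_ss = 1/K_v = 0.296.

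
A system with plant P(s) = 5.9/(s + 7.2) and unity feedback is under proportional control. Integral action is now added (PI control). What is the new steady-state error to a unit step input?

Adding integral action puts a pole at s = 0 in the forward path, raising the system type to 1; a type-1 loop has zero steady-state error to a step.

0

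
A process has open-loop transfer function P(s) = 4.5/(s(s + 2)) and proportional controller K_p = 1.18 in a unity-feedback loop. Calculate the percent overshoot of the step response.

The closed-loop denominator s² + 2s + 5.31 gives ω_n = √5.31 = 2.304 and ζ = 2/(2ω_n) = 0.434.
%OS = 100·exp(−πζ/√(1−ζ²)) = 100·exp(−π·0.434/√0.8117) = 22%.

22%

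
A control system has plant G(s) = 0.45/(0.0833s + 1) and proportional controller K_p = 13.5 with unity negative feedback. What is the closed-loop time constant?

Closed loop: T(s) = K_p·G/(1+K_p·G) = 6.075/(0.0833s + 1 + 6.075), with pole at s = −(1 + 6.075)/0.0833 = −84.93.
Closed-loop time constant τ = 1/84.93 = 0.0118 s.

τ = 0.0118 s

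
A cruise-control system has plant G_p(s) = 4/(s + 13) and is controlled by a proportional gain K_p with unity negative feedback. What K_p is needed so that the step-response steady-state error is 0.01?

For a type-0 loop with proportional control, e_ss = 1/(1 + K_p·G_p(0)).
G_p(0) = 0.3077. Require 1/(1 + K_p·0.3077) = 0.01, so 1 + 0.3077·K_p = 100.
K_p = (100 − 1)/0.3077 = 322.

K_p = 322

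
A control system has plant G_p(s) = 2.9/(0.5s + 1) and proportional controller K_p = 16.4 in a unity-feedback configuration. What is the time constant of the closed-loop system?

Closed loop: T(s) = K_p·G_p/(1+K_p·G_p) = 47.56/(0.5s + 1 + 47.56), with pole at s = −(1 + 47.56)/0.5 = −97.12.
Closed-loop time constant τ = 1/97.12 = 0.0103 s.

τ = 0.0103 s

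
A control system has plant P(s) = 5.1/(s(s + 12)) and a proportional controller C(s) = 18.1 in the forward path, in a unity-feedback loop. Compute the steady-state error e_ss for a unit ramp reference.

The loop has one pole at the origin (type 1). Velocity error constant K_v = lim_{s→0} s·C(s)P(s) = 18.1·5.1/12 = 7.692.
Steady-state error to a unit ramp: e_ss = 1/K_v = 0.13.

0.13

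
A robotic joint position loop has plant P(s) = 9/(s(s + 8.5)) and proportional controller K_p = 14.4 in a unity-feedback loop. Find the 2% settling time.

The closed-loop denominator s² + 8.5s + 129.6 gives ω_n = √129.6 = 11.38 and ζ = 8.5/(2ω_n) = 0.3733.
2% settling time T_s ≈ 4/(ζω_n) = 4/4.25 = 0.941 s.

T_s ≈ 0.941 s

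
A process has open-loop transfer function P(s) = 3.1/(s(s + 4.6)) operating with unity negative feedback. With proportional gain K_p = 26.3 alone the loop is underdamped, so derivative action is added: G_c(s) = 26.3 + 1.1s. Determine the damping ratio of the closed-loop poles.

Forward path: (26.3 + 1.1s)·3.1/(s(s+4.6)). The closed-loop characteristic equation is s² + (4.6 + 3.1·1.1)s + 3.1·26.3 = 0.
That is s² + 8.01s + 81.53 = 0, so ω_n = 9.029 rad/s and ζ = 8.01/(2·9.029) = 0.4436.

ζ = 0.444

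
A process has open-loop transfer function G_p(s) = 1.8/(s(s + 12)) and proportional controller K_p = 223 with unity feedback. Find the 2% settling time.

Closed-loop characteristic equation: s² + 12s + 401.4 = 0, so ω_n = 20.03 rad/s and ζ = 12/(2·20.03) = 0.2995.
2% settling time T_s ≈ 4/(ζω_n) = 4/6 = 0.667 s.

T_s ≈ 0.667 s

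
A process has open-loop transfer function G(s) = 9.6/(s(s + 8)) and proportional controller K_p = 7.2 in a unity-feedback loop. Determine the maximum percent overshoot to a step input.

17.8%

Closed-loop characteristic equation: s² + 8s + 69.12 = 0, so ω_n = 8.314 rad/s and ζ = 8/(2·8.314) = 0.4811.
%OS = 100·exp(−πζ/√(1−ζ²)) = 100·exp(−π·0.4811/√0.7685) = 17.8%.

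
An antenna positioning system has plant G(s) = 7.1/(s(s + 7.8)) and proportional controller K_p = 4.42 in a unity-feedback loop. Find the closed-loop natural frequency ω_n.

ω_n = 5.6 rad/s

1 + K_p·G(s) = 0 gives s² + 7.8s + 31.38 = 0.
So ω_n² = 31.38 ⇒ ω_n = 5.602 rad/s, and ζ = 7.8/(2ω_n) = 0.696.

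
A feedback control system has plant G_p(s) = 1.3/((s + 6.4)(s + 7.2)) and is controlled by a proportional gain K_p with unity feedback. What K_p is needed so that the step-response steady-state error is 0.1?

Steady-state error for a unit step on this type-0 loop is 1/(1 + K_p·G_p(0)).
G_p(0) = 0.02821. Require 1/(1 + K_p·0.02821) = 0.1, so 1 + 0.02821·K_p = 10.
K_p = (10 − 1)/0.02821 = 319.

K_p = 319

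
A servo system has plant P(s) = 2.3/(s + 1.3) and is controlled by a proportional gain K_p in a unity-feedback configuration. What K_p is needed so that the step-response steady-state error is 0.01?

K_p = 56

For a type-0 loop with proportional control, e_ss = 1/(1 + K_p·P(0)).
P(0) = 1.769. Require 1/(1 + K_p·1.769) = 0.01, so 1 + 1.769·K_p = 100.
K_p = (100 − 1)/1.769 = 56.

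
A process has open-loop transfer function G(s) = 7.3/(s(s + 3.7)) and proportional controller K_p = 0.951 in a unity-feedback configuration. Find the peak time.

T_p = 1.67 s

From 1 + K_pG(s) = 0: s² + 3.7s + 6.942 = 0 ⇒ ω_n = 2.635, ζ = 0.7021.
Damped frequency ω_d = ω_n√(1−ζ²) = 1.876 rad/s, so peak time T_p = π/ω_d = 1.67 s.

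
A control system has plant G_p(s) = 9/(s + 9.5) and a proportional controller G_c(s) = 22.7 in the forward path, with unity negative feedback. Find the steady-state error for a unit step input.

0.0444

The loop is type 0. Static position error constant K_pos = G_c(0)·G_p(0) = 22.7·0.9474 = 21.51.
Steady-state error to a unit step: e_ss = 1/(1+K_pos) = 1/22.51 = 0.0444.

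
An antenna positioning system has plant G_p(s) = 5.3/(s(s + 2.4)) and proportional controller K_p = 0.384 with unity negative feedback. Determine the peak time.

T_p = 4.07 s

The closed-loop denominator s² + 2.4s + 2.035 gives ω_n = √2.035 = 1.427 and ζ = 2.4/(2ω_n) = 0.8412.
Damped frequency ω_d = ω_n√(1−ζ²) = 0.7715 rad/s, so peak time T_p = π/ω_d = 4.07 s.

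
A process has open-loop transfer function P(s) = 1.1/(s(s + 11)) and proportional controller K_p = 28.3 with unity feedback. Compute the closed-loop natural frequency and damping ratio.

ω_n = 5.58 rad/s, ζ = 0.986

1 + K_p·P(s) = 0 gives s² + 11s + 31.13 = 0.
So ω_n² = 31.13 ⇒ ω_n = 5.579 rad/s, and ζ = 11/(2ω_n) = 0.986.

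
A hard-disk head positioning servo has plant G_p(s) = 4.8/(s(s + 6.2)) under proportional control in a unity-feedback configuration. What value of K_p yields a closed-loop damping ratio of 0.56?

K_p = 6.38

Closed-loop characteristic equation: s² + 6.2s + K_p·4.8 = 0.
So ω_n = √(4.8K_p) and 2ζω_n = 6.2, giving ζ = 6.2/(2√(4.8K_p)).
Setting ζ = 0.56: √(4.8K_p) = 6.2/(2·0.56) = 5.536, so K_p = 30.64/4.8 = 6.38.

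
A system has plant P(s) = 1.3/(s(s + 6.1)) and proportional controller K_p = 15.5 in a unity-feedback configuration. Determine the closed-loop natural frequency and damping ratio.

ω_n = 4.49 rad/s, ζ = 0.679

1 + K_p·P(s) = 0 gives s² + 6.1s + 20.15 = 0.
Matching s² + 2ζω_n s + ω_n²: ω_n = √20.15 = 4.489 rad/s and 2ζω_n = 6.1, so ζ = 6.1/(2·4.489) = 0.679.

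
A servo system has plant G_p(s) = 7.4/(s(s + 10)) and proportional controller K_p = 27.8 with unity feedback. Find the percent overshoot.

31.1%

Closed-loop characteristic equation: s² + 10s + 205.7 = 0, so ω_n = 14.34 rad/s and ζ = 10/(2·14.34) = 0.3486.
%OS = 100·exp(−πζ/√(1−ζ²)) = 100·exp(−π·0.3486/√0.8785) = 31.1%.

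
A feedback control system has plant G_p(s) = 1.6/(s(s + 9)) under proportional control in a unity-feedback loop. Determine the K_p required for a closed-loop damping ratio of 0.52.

K_p = 46.8

Closed-loop characteristic equation: s² + 9s + K_p·1.6 = 0.
So ω_n = √(1.6K_p) and 2ζω_n = 9, giving ζ = 9/(2√(1.6K_p)).
Setting ζ = 0.52: √(1.6K_p) = 9/(2·0.52) = 8.654, so K_p = 74.89/1.6 = 46.8.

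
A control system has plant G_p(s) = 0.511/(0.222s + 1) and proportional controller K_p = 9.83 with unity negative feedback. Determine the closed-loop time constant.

Closed loop: T(s) = K_p·G_p/(1+K_p·G_p) = 5.023/(0.222s + 1 + 5.023), with pole at s = −(1 + 5.023)/0.222 = −27.13.
Closed-loop time constant τ = 1/27.13 = 0.0369 s.

τ = 0.0369 s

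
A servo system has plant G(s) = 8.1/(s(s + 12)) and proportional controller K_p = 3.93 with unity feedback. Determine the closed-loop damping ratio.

The closed-loop denominator is s(s+12) + 3.93·8.1 = s² + 12s + 31.83.
Matching s² + 2ζω_n s + ω_n²: ω_n = √31.83 = 5.642 rad/s and 2ζω_n = 12, so ζ = 12/(2·5.642) = 1.06.

ζ = 1.06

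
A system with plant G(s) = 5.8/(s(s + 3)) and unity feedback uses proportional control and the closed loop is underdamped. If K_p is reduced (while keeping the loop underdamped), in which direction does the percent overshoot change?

decrease

ζ = 3/(2√(5.8K_p)) rises as K_p falls; higher damping means less overshoot.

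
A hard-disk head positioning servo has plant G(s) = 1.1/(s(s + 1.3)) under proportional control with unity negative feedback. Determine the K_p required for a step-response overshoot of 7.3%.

From %OS = 100·exp(−πζ/√(1−ζ²)) = 7.3%, ζ = −ln(0.073)/√(π²+ln²(0.073)) = 0.6401.
Characteristic equation s² + 1.3s + 1.1K_p = 0 gives ζ = 1.3/(2√(1.1K_p)).
Setting ζ = 0.6401: √(1.1K_p) = 1.3/(2·0.6401) = 1.015, so K_p = 1.031/1.1 = 0.937.

K_p = 0.937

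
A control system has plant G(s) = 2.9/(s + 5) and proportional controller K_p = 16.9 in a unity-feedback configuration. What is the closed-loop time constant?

τ = 0.0185 s

Closed-loop transfer function: T(s) = K_p·G(s)/(1 + K_p·G(s)) = 49.01/(s + 5 + 49.01) = 49.01/(s + 54.01).
Time constant τ = 1/54.01 = 0.0185 s.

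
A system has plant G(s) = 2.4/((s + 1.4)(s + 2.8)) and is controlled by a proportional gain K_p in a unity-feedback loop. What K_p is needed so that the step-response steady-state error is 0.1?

The loop is type 0, so e_ss(step) = 1/(1 + K_pos) with K_pos = K_p·G(0).
G(0) = 0.6122. Require 1/(1 + K_p·0.6122) = 0.1, so 1 + 0.6122·K_p = 10.
K_p = (10 − 1)/0.6122 = 14.7.

K_p = 14.7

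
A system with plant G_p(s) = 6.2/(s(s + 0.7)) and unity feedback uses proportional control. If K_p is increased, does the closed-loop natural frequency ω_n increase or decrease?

increase

ω_n = √(6.2·K_p), which grows with K_p.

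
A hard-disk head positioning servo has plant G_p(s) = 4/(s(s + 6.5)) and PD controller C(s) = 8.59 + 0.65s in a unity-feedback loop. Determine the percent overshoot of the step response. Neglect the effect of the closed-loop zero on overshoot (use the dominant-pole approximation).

Forward path: (8.59 + 0.65s)·4/(s(s+6.5)). The closed-loop characteristic equation is s² + (6.5 + 4·0.65)s + 4·8.59 = 0.
That is s² + 9.1s + 34.36 = 0, so ω_n = 5.862 rad/s and ζ = 9.1/(2·5.862) = 0.7762.
%OS = 100·exp(−πζ/√(1−ζ²)) = 2.09%.

2.09%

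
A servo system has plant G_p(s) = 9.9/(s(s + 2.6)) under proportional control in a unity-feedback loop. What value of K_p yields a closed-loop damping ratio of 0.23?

Closed-loop characteristic equation: s² + 2.6s + K_p·9.9 = 0.
So ω_n = √(9.9K_p) and 2ζω_n = 2.6, giving ζ = 2.6/(2√(9.9K_p)).
Setting ζ = 0.23: √(9.9K_p) = 2.6/(2·0.23) = 5.652, so K_p = 31.95/9.9 = 3.23.

K_p = 3.23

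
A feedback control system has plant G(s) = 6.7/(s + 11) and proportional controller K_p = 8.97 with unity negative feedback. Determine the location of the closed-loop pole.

s = -71.1

Closed-loop transfer function: T(s) = K_p·G(s)/(1 + K_p·G(s)) = 60.1/(s + 11 + 60.1) = 60.1/(s + 71.1).
The closed-loop pole is at s = −71.1.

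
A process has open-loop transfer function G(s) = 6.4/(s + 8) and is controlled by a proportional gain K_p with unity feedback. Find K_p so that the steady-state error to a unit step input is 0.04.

K_p = 30

The loop is type 0, so e_ss(step) = 1/(1 + K_pos) with K_pos = K_p·G(0).
G(0) = 0.8. Require 1/(1 + K_p·0.8) = 0.04, so 1 + 0.8·K_p = 25.
K_p = (25 − 1)/0.8 = 30.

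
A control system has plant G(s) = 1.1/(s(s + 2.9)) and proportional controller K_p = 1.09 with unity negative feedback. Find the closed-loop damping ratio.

The closed-loop denominator is s(s+2.9) + 1.09·1.1 = s² + 2.9s + 1.199.
Matching s² + 2ζω_n s + ω_n²: ω_n = √1.199 = 1.095 rad/s and 2ζω_n = 2.9, so ζ = 2.9/(2·1.095) = 1.32.

ζ = 1.32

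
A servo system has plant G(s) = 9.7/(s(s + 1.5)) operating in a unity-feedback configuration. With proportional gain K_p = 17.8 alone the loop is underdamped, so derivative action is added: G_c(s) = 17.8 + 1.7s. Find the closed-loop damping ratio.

ζ = 0.685

Forward path: (17.8 + 1.7s)·9.7/(s(s+1.5)). The closed-loop characteristic equation is s² + (1.5 + 9.7·1.7)s + 9.7·17.8 = 0.
That is s² + 17.99s + 172.7 = 0, so ω_n = 13.14 rad/s and ζ = 17.99/(2·13.14) = 0.6846.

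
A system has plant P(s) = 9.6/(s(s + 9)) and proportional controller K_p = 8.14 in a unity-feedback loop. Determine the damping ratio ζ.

1 + K_p·P(s) = 0 gives s² + 9s + 78.14 = 0.
Matching s² + 2ζω_n s + ω_n²: ω_n = √78.14 = 8.84 rad/s and 2ζω_n = 9, so ζ = 9/(2·8.84) = 0.509.

ζ = 0.509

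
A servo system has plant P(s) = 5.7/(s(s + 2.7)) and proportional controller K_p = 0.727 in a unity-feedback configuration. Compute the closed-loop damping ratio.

1 + K_p·P(s) = 0 gives s² + 2.7s + 4.144 = 0.
Matching s² + 2ζω_n s + ω_n²: ω_n = √4.144 = 2.036 rad/s and 2ζω_n = 2.7, so ζ = 2.7/(2·2.036) = 0.663.

ζ = 0.663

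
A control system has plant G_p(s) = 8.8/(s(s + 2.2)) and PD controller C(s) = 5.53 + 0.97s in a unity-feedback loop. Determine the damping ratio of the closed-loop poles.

Forward path: (5.53 + 0.97s)·8.8/(s(s+2.2)). The closed-loop characteristic equation is s² + (2.2 + 8.8·0.97)s + 8.8·5.53 = 0.
That is s² + 10.74s + 48.66 = 0, so ω_n = 6.976 rad/s and ζ = 10.74/(2·6.976) = 0.7695.

ζ = 0.769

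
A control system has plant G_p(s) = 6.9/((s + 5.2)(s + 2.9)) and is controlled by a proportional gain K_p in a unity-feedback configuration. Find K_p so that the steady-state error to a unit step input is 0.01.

K_p = 216

The loop is type 0, so e_ss(step) = 1/(1 + K_pos) with K_pos = K_p·G_p(0).
G_p(0) = 0.4576. Require 1/(1 + K_p·0.4576) = 0.01, so 1 + 0.4576·K_p = 100.
K_p = (100 − 1)/0.4576 = 216.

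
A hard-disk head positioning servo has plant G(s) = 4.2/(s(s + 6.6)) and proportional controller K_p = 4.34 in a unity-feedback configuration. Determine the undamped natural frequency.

The closed-loop denominator is s(s+6.6) + 4.34·4.2 = s² + 6.6s + 18.23.
So ω_n² = 18.23 ⇒ ω_n = 4.269 rad/s, and ζ = 6.6/(2ω_n) = 0.773.

ω_n = 4.27 rad/s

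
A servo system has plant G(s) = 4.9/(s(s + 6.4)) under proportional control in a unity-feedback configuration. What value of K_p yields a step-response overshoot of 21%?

From %OS = 100·exp(−πζ/√(1−ζ²)) = 21%, ζ = −ln(0.21)/√(π²+ln²(0.21)) = 0.4449.
Characteristic equation s² + 6.4s + 4.9K_p = 0 gives ζ = 6.4/(2√(4.9K_p)).
Setting ζ = 0.4449: √(4.9K_p) = 6.4/(2·0.4449) = 7.193, so K_p = 51.73/4.9 = 10.6.

K_p = 10.6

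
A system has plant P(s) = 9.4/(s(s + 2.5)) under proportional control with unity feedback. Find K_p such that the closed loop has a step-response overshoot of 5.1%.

K_p = 0.351

From %OS = 100·exp(−πζ/√(1−ζ²)) = 5.1%, ζ = −ln(0.051)/√(π²+ln²(0.051)) = 0.6877.
Characteristic equation s² + 2.5s + 9.4K_p = 0 gives ζ = 2.5/(2√(9.4K_p)).
Setting ζ = 0.6877: √(9.4K_p) = 2.5/(2·0.6877) = 1.818, so K_p = 3.304/9.4 = 0.351.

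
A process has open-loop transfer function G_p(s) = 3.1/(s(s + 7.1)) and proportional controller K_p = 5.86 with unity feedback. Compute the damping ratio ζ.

ζ = 0.833

1 + K_p·G_p(s) = 0 gives s² + 7.1s + 18.17 = 0.
So ω_n² = 18.17 ⇒ ω_n = 4.262 rad/s, and ζ = 7.1/(2ω_n) = 0.833.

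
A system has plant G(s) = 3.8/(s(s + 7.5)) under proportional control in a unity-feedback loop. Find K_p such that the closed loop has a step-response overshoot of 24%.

From %OS = 100·exp(−πζ/√(1−ζ²)) = 24%, ζ = −ln(0.24)/√(π²+ln²(0.24)) = 0.4136.
Characteristic equation s² + 7.5s + 3.8K_p = 0 gives ζ = 7.5/(2√(3.8K_p)).
Setting ζ = 0.4136: √(3.8K_p) = 7.5/(2·0.4136) = 9.067, so K_p = 82.21/3.8 = 21.6.

K_p = 21.6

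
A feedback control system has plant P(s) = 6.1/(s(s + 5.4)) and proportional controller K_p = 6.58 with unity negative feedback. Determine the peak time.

T_p = 0.548 s

Closed-loop characteristic equation: s² + 5.4s + 40.14 = 0, so ω_n = 6.335 rad/s and ζ = 5.4/(2·6.335) = 0.4262.
Damped frequency ω_d = ω_n√(1−ζ²) = 5.731 rad/s, so peak time T_p = π/ω_d = 0.548 s.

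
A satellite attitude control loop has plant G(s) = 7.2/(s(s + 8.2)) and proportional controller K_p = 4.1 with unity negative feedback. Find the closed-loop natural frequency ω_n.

ω_n = 5.43 rad/s

The closed-loop denominator is s(s+8.2) + 4.1·7.2 = s² + 8.2s + 29.52.
So ω_n² = 29.52 ⇒ ω_n = 5.433 rad/s, and ζ = 8.2/(2ω_n) = 0.755.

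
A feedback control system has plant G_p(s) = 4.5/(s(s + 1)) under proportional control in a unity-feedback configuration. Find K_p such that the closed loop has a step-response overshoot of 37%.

From %OS = 100·exp(−πζ/√(1−ζ²)) = 37%, ζ = −ln(0.37)/√(π²+ln²(0.37)) = 0.3017.
Characteristic equation s² + 1s + 4.5K_p = 0 gives ζ = 1/(2√(4.5K_p)).
Setting ζ = 0.3017: √(4.5K_p) = 1/(2·0.3017) = 1.657, so K_p = 2.746/4.5 = 0.61.

K_p = 0.61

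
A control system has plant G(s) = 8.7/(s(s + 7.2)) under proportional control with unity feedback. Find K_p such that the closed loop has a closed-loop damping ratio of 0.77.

K_p = 2.51

Closed-loop characteristic equation: s² + 7.2s + K_p·8.7 = 0.
So ω_n = √(8.7K_p) and 2ζω_n = 7.2, giving ζ = 7.2/(2√(8.7K_p)).
Setting ζ = 0.77: √(8.7K_p) = 7.2/(2·0.77) = 4.675, so K_p = 21.86/8.7 = 2.51.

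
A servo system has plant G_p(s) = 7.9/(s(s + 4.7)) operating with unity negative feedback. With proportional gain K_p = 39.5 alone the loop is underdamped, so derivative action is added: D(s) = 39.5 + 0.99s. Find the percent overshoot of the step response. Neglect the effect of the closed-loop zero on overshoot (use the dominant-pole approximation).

Forward path: (39.5 + 0.99s)·7.9/(s(s+4.7)). The closed-loop characteristic equation is s² + (4.7 + 7.9·0.99)s + 7.9·39.5 = 0.
That is s² + 12.52s + 312.1 = 0, so ω_n = 17.66 rad/s and ζ = 12.52/(2·17.66) = 0.3544.
%OS = 100·exp(−πζ/√(1−ζ²)) = 30.4%.

30.4%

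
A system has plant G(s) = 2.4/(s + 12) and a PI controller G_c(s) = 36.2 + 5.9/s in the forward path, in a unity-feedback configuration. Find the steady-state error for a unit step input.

0

The open loop G_c(s)G(s) has a pole at the origin (type 1), so the static position error constant is infinite and e_ss = 1/(1+∞) = 0.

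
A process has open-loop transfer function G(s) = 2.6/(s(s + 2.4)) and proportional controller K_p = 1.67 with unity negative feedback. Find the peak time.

T_p = 1.84 s

Closed-loop characteristic equation: s² + 2.4s + 4.342 = 0, so ω_n = 2.084 rad/s and ζ = 2.4/(2·2.084) = 0.5759.
Damped frequency ω_d = ω_n√(1−ζ²) = 1.704 rad/s, so peak time T_p = π/ω_d = 1.84 s.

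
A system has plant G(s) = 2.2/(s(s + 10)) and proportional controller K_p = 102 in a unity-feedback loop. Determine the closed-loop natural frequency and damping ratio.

1 + K_p·G(s) = 0 gives s² + 10s + 224.4 = 0.
So ω_n² = 224.4 ⇒ ω_n = 14.98 rad/s, and ζ = 10/(2ω_n) = 0.334.

ω_n = 15 rad/s, ζ = 0.334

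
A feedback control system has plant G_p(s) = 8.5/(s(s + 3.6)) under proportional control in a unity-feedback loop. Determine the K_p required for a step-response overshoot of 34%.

K_p = 3.61

From %OS = 100·exp(−πζ/√(1−ζ²)) = 34%, ζ = −ln(0.34)/√(π²+ln²(0.34)) = 0.3248.
Characteristic equation s² + 3.6s + 8.5K_p = 0 gives ζ = 3.6/(2√(8.5K_p)).
Setting ζ = 0.3248: √(8.5K_p) = 3.6/(2·0.3248) = 5.542, so K_p = 30.72/8.5 = 3.61.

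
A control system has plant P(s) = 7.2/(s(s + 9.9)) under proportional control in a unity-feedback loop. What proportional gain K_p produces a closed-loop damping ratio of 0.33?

Closed-loop characteristic equation: s² + 9.9s + K_p·7.2 = 0.
So ω_n = √(7.2K_p) and 2ζω_n = 9.9, giving ζ = 9.9/(2√(7.2K_p)).
Setting ζ = 0.33: √(7.2K_p) = 9.9/(2·0.33) = 15, so K_p = 225/7.2 = 31.2.

K_p = 31.2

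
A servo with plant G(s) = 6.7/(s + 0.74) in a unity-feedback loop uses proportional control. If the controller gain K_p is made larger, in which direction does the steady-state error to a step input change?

The position error constant K_pos = K_p·G(0) grows with K_p, and e_ss = 1/(1+K_pos) falls.

decrease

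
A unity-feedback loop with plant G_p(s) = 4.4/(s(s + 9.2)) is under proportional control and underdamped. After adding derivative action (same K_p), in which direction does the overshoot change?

decrease

The derivative term adds K·K_d to the s-coefficient of the characteristic equation, raising 2ζω_n while ω_n is unchanged; ζ increases, so overshoot decreases.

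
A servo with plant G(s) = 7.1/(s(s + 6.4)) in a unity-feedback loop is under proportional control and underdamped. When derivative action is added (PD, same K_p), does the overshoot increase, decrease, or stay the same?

With PD the characteristic equation becomes s² + (a + K·K_d)s + K·K_p = 0; the damping term grows, ζ rises, overshoot falls.

decrease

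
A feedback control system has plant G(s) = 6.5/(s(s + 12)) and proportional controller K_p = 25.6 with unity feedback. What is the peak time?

The closed-loop denominator s² + 12s + 166.4 gives ω_n = √166.4 = 12.9 and ζ = 12/(2ω_n) = 0.4651.
Damped frequency ω_d = ω_n√(1−ζ²) = 11.42 rad/s, so peak time T_p = π/ω_d = 0.275 s.

T_p = 0.275 s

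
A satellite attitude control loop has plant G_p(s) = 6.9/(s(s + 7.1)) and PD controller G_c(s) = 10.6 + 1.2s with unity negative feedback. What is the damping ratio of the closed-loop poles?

ζ = 0.899

Forward path: (10.6 + 1.2s)·6.9/(s(s+7.1)). The closed-loop characteristic equation is s² + (7.1 + 6.9·1.2)s + 6.9·10.6 = 0.
That is s² + 15.38s + 73.14 = 0, so ω_n = 8.552 rad/s and ζ = 15.38/(2·8.552) = 0.8992.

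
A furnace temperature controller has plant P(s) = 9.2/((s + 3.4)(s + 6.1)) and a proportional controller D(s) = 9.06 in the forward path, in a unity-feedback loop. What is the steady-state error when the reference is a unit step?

0.199

The loop is type 0. Static position error constant K_pos = D(0)·P(0) = 9.06·0.4436 = 4.019.
Steady-state error to a unit step: e_ss = 1/(1+K_pos) = 1/5.019 = 0.199.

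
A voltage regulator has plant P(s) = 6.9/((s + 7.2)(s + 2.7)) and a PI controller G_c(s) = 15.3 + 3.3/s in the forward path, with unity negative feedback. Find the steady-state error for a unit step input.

0

The open loop G_c(s)P(s) has a pole at the origin (type 1), so the static position error constant is infinite and e_ss = 1/(1+∞) = 0.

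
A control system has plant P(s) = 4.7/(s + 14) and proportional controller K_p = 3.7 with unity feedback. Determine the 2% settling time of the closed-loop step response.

T_s ≈ 0.127 s

Closed-loop transfer function: T(s) = K_p·P(s)/(1 + K_p·P(s)) = 17.39/(s + 14 + 17.39) = 17.39/(s + 31.39).
Time constant τ = 1/31.39 = 0.03186 s, so the 2% settling time is about 4τ = 0.127 s.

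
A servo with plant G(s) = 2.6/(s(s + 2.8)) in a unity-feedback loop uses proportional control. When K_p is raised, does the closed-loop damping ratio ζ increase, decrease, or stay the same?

decrease

ζ = 2.8/(2√(2.6K_p)); increasing K_p raises the denominator, so ζ falls.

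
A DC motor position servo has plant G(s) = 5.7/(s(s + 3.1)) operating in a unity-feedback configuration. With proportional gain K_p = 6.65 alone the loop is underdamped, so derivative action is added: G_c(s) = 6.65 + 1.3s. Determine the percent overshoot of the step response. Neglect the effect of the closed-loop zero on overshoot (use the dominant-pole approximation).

Forward path: (6.65 + 1.3s)·5.7/(s(s+3.1)). The closed-loop characteristic equation is s² + (3.1 + 5.7·1.3)s + 5.7·6.65 = 0.
That is s² + 10.51s + 37.91 = 0, so ω_n = 6.157 rad/s and ζ = 10.51/(2·6.157) = 0.8535.
%OS = 100·exp(−πζ/√(1−ζ²)) = 0.582%.

0.582%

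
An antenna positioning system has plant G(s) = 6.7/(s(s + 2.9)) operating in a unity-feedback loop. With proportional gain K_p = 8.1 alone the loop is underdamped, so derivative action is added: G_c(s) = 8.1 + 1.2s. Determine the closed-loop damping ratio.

ζ = 0.743

Forward path: (8.1 + 1.2s)·6.7/(s(s+2.9)). The closed-loop characteristic equation is s² + (2.9 + 6.7·1.2)s + 6.7·8.1 = 0.
That is s² + 10.94s + 54.27 = 0, so ω_n = 7.367 rad/s and ζ = 10.94/(2·7.367) = 0.7425.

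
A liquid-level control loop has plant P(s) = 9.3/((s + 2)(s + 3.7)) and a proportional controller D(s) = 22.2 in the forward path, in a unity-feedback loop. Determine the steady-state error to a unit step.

The loop is type 0. Static position error constant K_pos = D(0)·P(0) = 22.2·1.257 = 27.9.
Steady-state error to a unit step: e_ss = 1/(1+K_pos) = 1/28.9 = 0.0346.

0.0346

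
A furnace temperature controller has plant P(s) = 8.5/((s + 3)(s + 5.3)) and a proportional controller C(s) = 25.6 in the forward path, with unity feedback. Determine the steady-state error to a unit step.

The loop is type 0. Static position error constant K_pos = C(0)·P(0) = 25.6·0.5346 = 13.69.
Steady-state error to a unit step: e_ss = 1/(1+K_pos) = 1/14.69 = 0.0681.

0.0681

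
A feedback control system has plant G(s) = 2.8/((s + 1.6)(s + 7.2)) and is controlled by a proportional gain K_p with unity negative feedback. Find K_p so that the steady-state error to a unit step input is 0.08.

For a type-0 loop with proportional control, e_ss = 1/(1 + K_p·G(0)).
G(0) = 0.2431. Require 1/(1 + K_p·0.2431) = 0.08, so 1 + 0.2431·K_p = 12.5.
K_p = (12.5 − 1)/0.2431 = 47.3.

K_p = 47.3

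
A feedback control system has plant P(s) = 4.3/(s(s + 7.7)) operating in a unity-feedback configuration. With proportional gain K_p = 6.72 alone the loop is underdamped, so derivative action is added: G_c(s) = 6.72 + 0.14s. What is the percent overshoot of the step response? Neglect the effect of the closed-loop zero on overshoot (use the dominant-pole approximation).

2.2%

Forward path: (6.72 + 0.14s)·4.3/(s(s+7.7)). The closed-loop characteristic equation is s² + (7.7 + 4.3·0.14)s + 4.3·6.72 = 0.
That is s² + 8.302s + 28.9 = 0, so ω_n = 5.375 rad/s and ζ = 8.302/(2·5.375) = 0.7722.
%OS = 100·exp(−πζ/√(1−ζ²)) = 2.2%.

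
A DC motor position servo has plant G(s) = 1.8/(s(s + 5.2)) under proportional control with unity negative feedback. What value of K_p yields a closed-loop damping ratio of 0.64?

K_p = 9.17

Closed-loop characteristic equation: s² + 5.2s + K_p·1.8 = 0.
So ω_n = √(1.8K_p) and 2ζω_n = 5.2, giving ζ = 5.2/(2√(1.8K_p)).
Setting ζ = 0.64: √(1.8K_p) = 5.2/(2·0.64) = 4.062, so K_p = 16.5/1.8 = 9.17.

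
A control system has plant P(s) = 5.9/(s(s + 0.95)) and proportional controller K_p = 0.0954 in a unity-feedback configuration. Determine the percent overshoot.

The closed-loop denominator s² + 0.95s + 0.5629 gives ω_n = √0.5629 = 0.7502 and ζ = 0.95/(2ω_n) = 0.6331.
%OS = 100·exp(−πζ/√(1−ζ²)) = 100·exp(−π·0.6331/√0.5991) = 7.66%.

7.66%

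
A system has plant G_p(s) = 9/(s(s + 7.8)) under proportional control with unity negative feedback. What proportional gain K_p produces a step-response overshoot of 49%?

From %OS = 100·exp(−πζ/√(1−ζ²)) = 49%, ζ = −ln(0.49)/√(π²+ln²(0.49)) = 0.2214.
Characteristic equation s² + 7.8s + 9K_p = 0 gives ζ = 7.8/(2√(9K_p)).
Setting ζ = 0.2214: √(9K_p) = 7.8/(2·0.2214) = 17.61, so K_p = 310.2/9 = 34.5.

K_p = 34.5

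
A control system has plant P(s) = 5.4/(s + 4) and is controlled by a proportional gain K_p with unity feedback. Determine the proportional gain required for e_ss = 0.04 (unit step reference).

K_p = 17.8

Steady-state error for a unit step on this type-0 loop is 1/(1 + K_p·P(0)).
P(0) = 1.35. Require 1/(1 + K_p·1.35) = 0.04, so 1 + 1.35·K_p = 25.
K_p = (25 − 1)/1.35 = 17.8.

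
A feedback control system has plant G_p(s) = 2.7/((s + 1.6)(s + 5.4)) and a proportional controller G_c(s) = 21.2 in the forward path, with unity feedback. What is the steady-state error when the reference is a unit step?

The loop is type 0. Static position error constant K_pos = G_c(0)·G_p(0) = 21.2·0.3125 = 6.625.
Steady-state error to a unit step: e_ss = 1/(1+K_pos) = 1/7.625 = 0.131.

0.131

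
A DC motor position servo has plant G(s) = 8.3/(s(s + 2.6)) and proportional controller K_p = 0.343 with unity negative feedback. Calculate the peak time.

Closed-loop characteristic equation: s² + 2.6s + 2.847 = 0, so ω_n = 1.687 rad/s and ζ = 2.6/(2·1.687) = 0.7705.
Damped frequency ω_d = ω_n√(1−ζ²) = 1.076 rad/s, so peak time T_p = π/ω_d = 2.92 s.

T_p = 2.92 s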